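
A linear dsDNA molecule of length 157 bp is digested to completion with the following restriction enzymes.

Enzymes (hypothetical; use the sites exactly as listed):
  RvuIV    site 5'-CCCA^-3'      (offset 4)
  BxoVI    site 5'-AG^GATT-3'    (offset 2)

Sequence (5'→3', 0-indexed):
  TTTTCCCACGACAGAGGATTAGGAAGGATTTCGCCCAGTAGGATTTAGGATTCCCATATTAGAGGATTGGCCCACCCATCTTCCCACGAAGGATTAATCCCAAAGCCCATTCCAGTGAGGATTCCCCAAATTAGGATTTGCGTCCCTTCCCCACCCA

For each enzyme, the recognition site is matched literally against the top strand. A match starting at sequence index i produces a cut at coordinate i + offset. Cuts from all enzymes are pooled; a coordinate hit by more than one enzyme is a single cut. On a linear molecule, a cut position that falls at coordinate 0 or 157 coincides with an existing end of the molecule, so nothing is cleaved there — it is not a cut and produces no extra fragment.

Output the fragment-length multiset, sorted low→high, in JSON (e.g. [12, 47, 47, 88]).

Per-enzyme occurrences:
  RvuIV CCCA/4: at [4, 33, 52, 70, 74, 82, 98, 105, 124, 149, 153] ⇒ [8, 37, 56, 74, 78, 86, 102, 109, 128, 153] (position 157 is a terminus of the linear molecule — no cut)
  BxoVI AGGATT/2: at [14, 24, 39, 46, 62, 89, 117, 132] ⇒ [16, 26, 41, 48, 64, 91, 119, 134]

Pooled cuts: [8, 16, 26, 37, 41, 48, 56, 64, 74, 78, 86, 91, 102, 109, 119, 128, 134, 153]

Fragment lengths:
  [0,8): 8 bp
  [8,16): 8 bp
  [16,26): 10 bp
  [26,37): 11 bp
  [37,41): 4 bp
  [41,48): 7 bp
  [48,56): 8 bp
  [56,64): 8 bp
  [64,74): 10 bp
  [74,78): 4 bp
  [78,86): 8 bp
  [86,91): 5 bp
  [91,102): 11 bp
  [102,109): 7 bp
  [109,119): 10 bp
  [119,128): 9 bp
  [128,134): 6 bp
  [134,153): 19 bp
  [153,157): 4 bp

[4,4,4,5,6,7,7,8,8,8,8,8,9,10,10,10,11,11,19]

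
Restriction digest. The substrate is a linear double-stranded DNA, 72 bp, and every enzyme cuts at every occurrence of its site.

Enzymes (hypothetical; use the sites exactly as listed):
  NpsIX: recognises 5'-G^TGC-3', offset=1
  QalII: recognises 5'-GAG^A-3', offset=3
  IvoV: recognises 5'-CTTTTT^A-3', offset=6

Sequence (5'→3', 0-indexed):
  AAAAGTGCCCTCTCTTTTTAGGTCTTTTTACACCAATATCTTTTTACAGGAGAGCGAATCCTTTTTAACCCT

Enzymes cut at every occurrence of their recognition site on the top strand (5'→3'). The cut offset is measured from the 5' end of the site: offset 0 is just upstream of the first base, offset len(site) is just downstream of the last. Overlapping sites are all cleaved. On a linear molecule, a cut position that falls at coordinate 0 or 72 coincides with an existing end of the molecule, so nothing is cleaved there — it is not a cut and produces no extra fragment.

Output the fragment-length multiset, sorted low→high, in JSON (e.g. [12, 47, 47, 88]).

[5,6,7,10,14,14,16]

Scan for sites:
  NpsIX (GTGC, off=1): starts [4] → cuts [5]
  QalII (GAGA, off=3): starts [49] → cuts [52]
  IvoV (CTTTTTA, off=6): starts [13, 23, 39, 60] → cuts [19, 29, 45, 66]

All cut coordinates (distinct, sorted): [5, 19, 29, 45, 52, 66]

Fragments:
  [0,5): 5 bp
  [5,19): 14 bp
  [19,29): 10 bp
  [29,45): 16 bp
  [45,52): 7 bp
  [52,66): 14 bp
  [66,72): 6 bp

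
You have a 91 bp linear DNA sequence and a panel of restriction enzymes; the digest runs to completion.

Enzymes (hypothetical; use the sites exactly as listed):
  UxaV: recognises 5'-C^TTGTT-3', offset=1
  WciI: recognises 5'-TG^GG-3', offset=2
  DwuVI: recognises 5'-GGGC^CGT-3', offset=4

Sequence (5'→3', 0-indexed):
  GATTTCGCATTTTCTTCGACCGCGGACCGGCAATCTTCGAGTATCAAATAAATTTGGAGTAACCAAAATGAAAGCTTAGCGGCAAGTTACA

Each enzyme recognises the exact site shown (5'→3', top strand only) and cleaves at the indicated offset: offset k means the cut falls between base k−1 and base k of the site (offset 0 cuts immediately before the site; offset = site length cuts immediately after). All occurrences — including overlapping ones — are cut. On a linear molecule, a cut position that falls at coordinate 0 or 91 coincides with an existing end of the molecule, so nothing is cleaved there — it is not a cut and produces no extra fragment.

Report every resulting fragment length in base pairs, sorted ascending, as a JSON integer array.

Site scan:
  UxaV (CTTGTT, off=1): no sites
  WciI (TGGG, off=2): no sites
  DwuVI (GGGCCGT, off=4): no sites

All cut coordinates (distinct, sorted): ∅

Fragment lengths:
  no cuts → one linear fragment of 91 bp

[91]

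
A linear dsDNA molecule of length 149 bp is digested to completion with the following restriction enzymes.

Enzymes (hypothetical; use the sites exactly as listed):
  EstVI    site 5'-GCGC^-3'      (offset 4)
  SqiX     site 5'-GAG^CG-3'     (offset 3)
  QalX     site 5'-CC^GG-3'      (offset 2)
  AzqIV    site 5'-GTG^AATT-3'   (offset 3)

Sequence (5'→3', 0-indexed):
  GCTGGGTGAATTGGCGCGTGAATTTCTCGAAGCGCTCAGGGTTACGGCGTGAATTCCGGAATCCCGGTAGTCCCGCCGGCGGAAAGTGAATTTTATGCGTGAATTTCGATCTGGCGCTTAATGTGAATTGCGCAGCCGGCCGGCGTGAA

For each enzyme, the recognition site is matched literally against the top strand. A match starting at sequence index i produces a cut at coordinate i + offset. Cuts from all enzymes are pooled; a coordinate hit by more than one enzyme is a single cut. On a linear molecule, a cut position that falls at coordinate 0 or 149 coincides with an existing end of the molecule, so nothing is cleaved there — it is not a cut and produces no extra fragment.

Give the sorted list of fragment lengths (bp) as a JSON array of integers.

Site scan:
  EstVI (GCGC, off=4): starts [13, 31, 113, 129] → cuts [17, 35, 117, 133]
  SqiX (GAGCG, off=3): no sites
  QalX (CCGG, off=2): starts [55, 63, 75, 135, 139] → cuts [57, 65, 77, 137, 141]
  AzqIV (GTGAATT, off=3): starts [5, 17, 48, 85, 98, 122] → cuts [8, 20, 51, 88, 101, 125]

All cut coordinates (distinct, sorted): [8, 17, 20, 35, 51, 57, 65, 77, 88, 101, 117, 125, 133, 137, 141]

Fragment lengths:
  [0,8): 8 bp
  [8,17): 9 bp
  [17,20): 3 bp
  [20,35): 15 bp
  [35,51): 16 bp
  [51,57): 6 bp
  [57,65): 8 bp
  [65,77): 12 bp
  [77,88): 11 bp
  [88,101): 13 bp
  [101,117): 16 bp
  [117,125): 8 bp
  [125,133): 8 bp
  [133,137): 4 bp
  [137,141): 4 bp
  [141,149): 8 bp

[3,4,4,6,8,8,8,8,8,9,11,12,13,15,16,16]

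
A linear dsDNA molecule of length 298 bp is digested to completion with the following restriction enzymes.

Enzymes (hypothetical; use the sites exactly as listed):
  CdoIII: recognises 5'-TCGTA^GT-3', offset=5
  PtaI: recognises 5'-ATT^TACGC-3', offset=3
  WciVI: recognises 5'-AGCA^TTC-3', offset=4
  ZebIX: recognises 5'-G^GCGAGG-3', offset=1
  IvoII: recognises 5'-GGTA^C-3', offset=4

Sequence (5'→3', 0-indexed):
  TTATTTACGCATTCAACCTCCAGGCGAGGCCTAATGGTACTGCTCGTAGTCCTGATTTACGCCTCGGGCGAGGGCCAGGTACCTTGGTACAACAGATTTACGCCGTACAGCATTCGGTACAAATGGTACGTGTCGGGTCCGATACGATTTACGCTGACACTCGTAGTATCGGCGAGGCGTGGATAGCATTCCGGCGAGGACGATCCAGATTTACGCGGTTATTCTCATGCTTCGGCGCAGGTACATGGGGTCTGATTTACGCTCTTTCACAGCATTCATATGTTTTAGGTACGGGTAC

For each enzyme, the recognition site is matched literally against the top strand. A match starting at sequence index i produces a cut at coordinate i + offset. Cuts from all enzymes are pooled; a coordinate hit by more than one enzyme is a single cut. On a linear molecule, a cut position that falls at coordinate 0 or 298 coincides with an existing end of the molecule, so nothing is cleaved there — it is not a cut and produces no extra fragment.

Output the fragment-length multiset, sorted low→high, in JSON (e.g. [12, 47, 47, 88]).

[1,5,5,6,6,7,8,9,9,9,9,10,14,14,14,16,16,17,17,17,18,18,21,32]

Scan for sites:
  CdoIII TCGTAGT/5: at [43, 160] ⇒ [48, 165]
  PtaI ATTTACGC/3: at [2, 54, 95, 146, 208, 254] ⇒ [5, 57, 98, 149, 211, 257]
  WciVI AGCATTC/4: at [108, 184, 270] ⇒ [112, 188, 274]
  ZebIX GGCGAGG/1: at [22, 66, 170, 192] ⇒ [23, 67, 171, 193]
  IvoII GGTAC/4: at [35, 77, 85, 115, 124, 239, 287, 293] ⇒ [39, 81, 89, 119, 128, 243, 291, 297]

All cut coordinates (distinct, sorted): [5, 23, 39, 48, 57, 67, 81, 89, 98, 112, 119, 128, 149, 165, 171, 188, 193, 211, 243, 257, 274, 291, 297]

Fragments:
  [0,5): 5 bp
  [5,23): 18 bp
  [23,39): 16 bp
  [39,48): 9 bp
  [48,57): 9 bp
  [57,67): 10 bp
  [67,81): 14 bp
  [81,89): 8 bp
  [89,98): 9 bp
  [98,112): 14 bp
  [112,119): 7 bp
  [119,128): 9 bp
  [128,149): 21 bp
  [149,165): 16 bp
  [165,171): 6 bp
  [171,188): 17 bp
  [188,193): 5 bp
  [193,211): 18 bp
  [211,243): 32 bp
  [243,257): 14 bp
  [257,274): 17 bp
  [274,291): 17 bp
  [291,297): 6 bp
  [297,298): 1 bp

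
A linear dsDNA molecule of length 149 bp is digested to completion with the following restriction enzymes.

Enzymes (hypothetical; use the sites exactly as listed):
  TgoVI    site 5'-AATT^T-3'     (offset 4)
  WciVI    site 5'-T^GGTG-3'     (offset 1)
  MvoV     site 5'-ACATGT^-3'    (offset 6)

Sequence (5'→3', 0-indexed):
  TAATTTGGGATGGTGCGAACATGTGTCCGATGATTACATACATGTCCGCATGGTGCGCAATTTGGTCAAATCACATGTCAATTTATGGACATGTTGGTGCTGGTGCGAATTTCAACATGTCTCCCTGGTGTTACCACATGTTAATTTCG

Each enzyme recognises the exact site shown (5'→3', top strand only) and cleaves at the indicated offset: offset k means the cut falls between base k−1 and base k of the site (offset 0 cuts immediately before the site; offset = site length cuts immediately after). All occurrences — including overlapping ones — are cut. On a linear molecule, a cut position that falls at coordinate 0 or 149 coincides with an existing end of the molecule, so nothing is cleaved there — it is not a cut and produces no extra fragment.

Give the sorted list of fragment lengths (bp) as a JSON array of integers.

[1,3,5,5,5,6,6,6,6,9,10,11,11,13,15,16,21]

Scan for sites:
  TgoVI AATTT/4: at [1, 58, 79, 107, 142] ⇒ [5, 62, 83, 111, 146]
  WciVI TGGTG/1: at [10, 50, 94, 100, 125] ⇒ [11, 51, 95, 101, 126]
  MvoV ACATGT/6: at [18, 39, 72, 88, 114, 135] ⇒ [24, 45, 78, 94, 120, 141]

All cut coordinates (distinct, sorted): [5, 11, 24, 45, 51, 62, 78, 83, 94, 95, 101, 111, 120, 126, 141, 146]

Fragment lengths:
  [0,5): 5 bp
  [5,11): 6 bp
  [11,24): 13 bp
  [24,45): 21 bp
  [45,51): 6 bp
  [51,62): 11 bp
  [62,78): 16 bp
  [78,83): 5 bp
  [83,94): 11 bp
  [94,95): 1 bp
  [95,101): 6 bp
  [101,111): 10 bp
  [111,120): 9 bp
  [120,126): 6 bp
  [126,141): 15 bp
  [141,146): 5 bp
  [146,149): 3 bp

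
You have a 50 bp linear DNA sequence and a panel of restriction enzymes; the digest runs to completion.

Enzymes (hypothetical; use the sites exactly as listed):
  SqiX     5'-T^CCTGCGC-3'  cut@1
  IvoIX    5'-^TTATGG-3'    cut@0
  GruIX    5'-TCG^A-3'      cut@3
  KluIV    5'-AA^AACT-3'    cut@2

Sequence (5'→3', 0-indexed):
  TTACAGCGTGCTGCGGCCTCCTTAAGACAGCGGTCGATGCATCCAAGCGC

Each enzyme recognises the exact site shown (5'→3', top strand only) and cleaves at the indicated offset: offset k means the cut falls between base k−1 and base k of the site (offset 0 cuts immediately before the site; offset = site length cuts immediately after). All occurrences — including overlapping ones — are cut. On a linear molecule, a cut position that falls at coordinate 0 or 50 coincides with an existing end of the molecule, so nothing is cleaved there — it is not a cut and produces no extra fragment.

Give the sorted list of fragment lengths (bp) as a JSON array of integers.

Per-enzyme occurrences:
  SqiX (TCCTGCGC, off=1): no sites
  IvoIX (TTATGG, off=0): no sites
  GruIX (TCGA, off=3): starts [33] → cuts [36]
  KluIV (AAAACT, off=2): no sites

Pooled cuts: [36]

Fragments:
  [0,36): 36 bp
  [36,50): 14 bp

[14,36]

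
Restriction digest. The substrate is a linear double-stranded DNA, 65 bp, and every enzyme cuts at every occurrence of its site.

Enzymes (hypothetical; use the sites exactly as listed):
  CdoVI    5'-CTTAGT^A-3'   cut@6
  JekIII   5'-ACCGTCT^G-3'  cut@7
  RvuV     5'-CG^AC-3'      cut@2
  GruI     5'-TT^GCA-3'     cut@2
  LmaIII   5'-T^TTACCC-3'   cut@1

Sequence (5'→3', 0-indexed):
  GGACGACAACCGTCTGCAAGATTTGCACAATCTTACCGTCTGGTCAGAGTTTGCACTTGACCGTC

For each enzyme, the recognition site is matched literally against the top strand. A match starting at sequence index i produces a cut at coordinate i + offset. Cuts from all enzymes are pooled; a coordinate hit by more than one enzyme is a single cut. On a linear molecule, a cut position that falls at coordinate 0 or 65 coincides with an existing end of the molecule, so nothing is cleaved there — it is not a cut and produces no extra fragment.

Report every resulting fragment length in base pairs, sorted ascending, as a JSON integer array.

Site scan:
  CdoVI (CTTAGTA, off=6): no sites
  JekIII ACCGTCTG/7: at [8, 34] ⇒ [15, 41]
  RvuV CGAC/2: at [3] ⇒ [5]
  GruI TTGCA/2: at [22, 50] ⇒ [24, 52]
  LmaIII (TTTACCC, off=1): no sites

Pooled cuts: [5, 15, 24, 41, 52]

Fragment lengths:
  [0,5): 5 bp
  [5,15): 10 bp
  [15,24): 9 bp
  [24,41): 17 bp
  [41,52): 11 bp
  [52,65): 13 bp

[5,9,10,11,13,17]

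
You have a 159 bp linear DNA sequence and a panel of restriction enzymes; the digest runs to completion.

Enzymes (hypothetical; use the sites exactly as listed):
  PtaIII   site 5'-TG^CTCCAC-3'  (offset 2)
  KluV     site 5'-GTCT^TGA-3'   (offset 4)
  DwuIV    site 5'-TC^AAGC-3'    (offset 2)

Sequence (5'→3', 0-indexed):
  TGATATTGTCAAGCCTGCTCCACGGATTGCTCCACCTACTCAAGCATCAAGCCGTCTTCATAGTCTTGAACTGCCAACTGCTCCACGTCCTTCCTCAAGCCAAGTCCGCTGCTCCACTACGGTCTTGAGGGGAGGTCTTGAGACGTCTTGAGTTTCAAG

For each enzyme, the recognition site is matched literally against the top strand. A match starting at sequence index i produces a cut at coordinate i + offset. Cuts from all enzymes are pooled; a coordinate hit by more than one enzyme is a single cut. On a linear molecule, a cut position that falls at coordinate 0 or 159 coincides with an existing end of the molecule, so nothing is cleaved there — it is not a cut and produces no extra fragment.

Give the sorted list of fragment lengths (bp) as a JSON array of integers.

[7,7,10,10,11,12,12,13,14,14,15,16,18]

Site scan:
  PtaIII TGCTCCAC/2: at [15, 27, 78, 109] ⇒ [17, 29, 80, 111]
  KluV GTCTTGA/4: at [62, 121, 134, 144] ⇒ [66, 125, 138, 148]
  DwuIV TCAAGC/2: at [8, 39, 46, 94] ⇒ [10, 41, 48, 96]

All cut coordinates (distinct, sorted): [10, 17, 29, 41, 48, 66, 80, 96, 111, 125, 138, 148]

Fragments:
  [0,10): 10 bp
  [10,17): 7 bp
  [17,29): 12 bp
  [29,41): 12 bp
  [41,48): 7 bp
  [48,66): 18 bp
  [66,80): 14 bp
  [80,96): 16 bp
  [96,111): 15 bp
  [111,125): 14 bp
  [125,138): 13 bp
  [138,148): 10 bp
  [148,159): 11 bp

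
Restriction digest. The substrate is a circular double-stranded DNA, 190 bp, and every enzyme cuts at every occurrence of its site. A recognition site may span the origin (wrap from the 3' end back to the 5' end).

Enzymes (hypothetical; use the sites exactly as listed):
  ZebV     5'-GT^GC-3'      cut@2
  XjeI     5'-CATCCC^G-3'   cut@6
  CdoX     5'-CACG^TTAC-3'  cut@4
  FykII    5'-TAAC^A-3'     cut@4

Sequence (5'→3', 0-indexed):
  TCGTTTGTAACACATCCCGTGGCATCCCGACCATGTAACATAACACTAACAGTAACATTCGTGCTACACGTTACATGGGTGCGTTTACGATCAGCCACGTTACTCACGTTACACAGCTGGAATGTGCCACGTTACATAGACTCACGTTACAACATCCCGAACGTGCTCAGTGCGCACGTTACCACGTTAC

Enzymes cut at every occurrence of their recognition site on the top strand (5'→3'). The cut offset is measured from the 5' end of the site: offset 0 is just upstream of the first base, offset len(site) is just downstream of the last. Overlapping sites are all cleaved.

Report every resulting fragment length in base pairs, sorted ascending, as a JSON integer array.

Per-enzyme occurrences:
  ZebV (GTGC, off=2): starts [60, 78, 123, 162, 169] → cuts [62, 80, 125, 164, 171]
  XjeI (CATCCCG, off=6): starts [12, 22, 152] → cuts [18, 28, 158]
  CdoX (CACGTTAC, off=4): starts [66, 95, 104, 127, 142, 174, 182] → cuts [70, 99, 108, 131, 146, 178, 186]
  FykII (TAACA, off=4): starts [7, 35, 40, 46, 52] → cuts [11, 39, 44, 50, 56]

All cut coordinates (distinct, sorted): [11, 18, 28, 39, 44, 50, 56, 62, 70, 80, 99, 108, 125, 131, 146, 158, 164, 171, 178, 186]

Fragment lengths:
  11→18: 7 bp
  18→28: 10 bp
  28→39: 11 bp
  39→44: 5 bp
  44→50: 6 bp
  50→56: 6 bp
  56→62: 6 bp
  62→70: 8 bp
  70→80: 10 bp
  80→99: 19 bp
  99→108: 9 bp
  108→125: 17 bp
  125→131: 6 bp
  131→146: 15 bp
  146→158: 12 bp
  158→164: 6 bp
  164→171: 7 bp
  171→178: 7 bp
  178→186: 8 bp
  186→11 (wrap): 190-186+11 = 15 bp

[5,6,6,6,6,6,7,7,7,8,8,9,10,10,11,12,15,15,17,19]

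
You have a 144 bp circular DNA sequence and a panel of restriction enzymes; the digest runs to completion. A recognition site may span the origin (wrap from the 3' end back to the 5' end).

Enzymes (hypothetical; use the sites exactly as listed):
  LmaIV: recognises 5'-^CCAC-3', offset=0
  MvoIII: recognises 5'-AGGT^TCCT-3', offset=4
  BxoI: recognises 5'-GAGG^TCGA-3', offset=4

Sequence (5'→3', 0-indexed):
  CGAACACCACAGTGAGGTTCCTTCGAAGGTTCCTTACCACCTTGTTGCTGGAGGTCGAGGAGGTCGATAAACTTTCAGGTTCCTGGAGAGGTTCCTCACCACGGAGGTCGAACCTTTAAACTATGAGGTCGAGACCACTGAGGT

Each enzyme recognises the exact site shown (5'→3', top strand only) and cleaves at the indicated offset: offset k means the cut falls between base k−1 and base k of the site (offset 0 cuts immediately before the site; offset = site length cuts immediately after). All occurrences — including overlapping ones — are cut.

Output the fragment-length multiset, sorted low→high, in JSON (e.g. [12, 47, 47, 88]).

[6,6,6,7,9,9,9,12,12,12,17,18,21]

Per-enzyme occurrences:
  LmaIV CCAC/0: at [6, 36, 98, 134] ⇒ [6, 36, 98, 134]
  MvoIII AGGTTCCT/4: at [14, 26, 76, 88] ⇒ [18, 30, 80, 92]
  BxoI GAGGTCGA/4: at [50, 59, 103, 124, 139] ⇒ [54, 63, 107, 128, 143]

Pooled cuts: [6, 18, 30, 36, 54, 63, 80, 92, 98, 107, 128, 134, 143]

Fragments:
  6→18: 12 bp
  18→30: 12 bp
  30→36: 6 bp
  36→54: 18 bp
  54→63: 9 bp
  63→80: 17 bp
  80→92: 12 bp
  92→98: 6 bp
  98→107: 9 bp
  107→128: 21 bp
  128→134: 6 bp
  134→143: 9 bp
  143→6 (wrap): 144-143+6 = 7 bp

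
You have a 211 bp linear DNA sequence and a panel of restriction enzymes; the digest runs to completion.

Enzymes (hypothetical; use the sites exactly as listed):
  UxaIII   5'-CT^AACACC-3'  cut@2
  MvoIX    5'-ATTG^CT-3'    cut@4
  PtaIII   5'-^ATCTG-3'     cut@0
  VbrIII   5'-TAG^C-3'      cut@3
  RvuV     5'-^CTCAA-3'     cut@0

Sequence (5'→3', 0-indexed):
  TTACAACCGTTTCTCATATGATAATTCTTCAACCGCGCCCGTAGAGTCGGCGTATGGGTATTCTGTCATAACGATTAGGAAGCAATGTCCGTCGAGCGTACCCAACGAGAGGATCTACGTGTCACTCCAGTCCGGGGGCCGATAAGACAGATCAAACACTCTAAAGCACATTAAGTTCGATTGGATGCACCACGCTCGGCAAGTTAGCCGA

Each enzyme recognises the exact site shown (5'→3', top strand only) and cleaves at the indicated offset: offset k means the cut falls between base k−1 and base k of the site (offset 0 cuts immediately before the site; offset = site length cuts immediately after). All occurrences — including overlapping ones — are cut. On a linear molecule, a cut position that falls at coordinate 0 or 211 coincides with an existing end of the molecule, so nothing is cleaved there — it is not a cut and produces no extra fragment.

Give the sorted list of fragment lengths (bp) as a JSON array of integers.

[4,207]

Site scan:
  UxaIII (CTAACACC, off=2): no sites
  MvoIX (ATTGCT, off=4): no sites
  PtaIII (ATCTG, off=0): no sites
  VbrIII (TAGC, off=3): starts [204] → cuts [207]
  RvuV (CTCAA, off=0): no sites

Pooled cuts: [207]

Fragment lengths:
  [0,207): 207 bp
  [207,211): 4 bp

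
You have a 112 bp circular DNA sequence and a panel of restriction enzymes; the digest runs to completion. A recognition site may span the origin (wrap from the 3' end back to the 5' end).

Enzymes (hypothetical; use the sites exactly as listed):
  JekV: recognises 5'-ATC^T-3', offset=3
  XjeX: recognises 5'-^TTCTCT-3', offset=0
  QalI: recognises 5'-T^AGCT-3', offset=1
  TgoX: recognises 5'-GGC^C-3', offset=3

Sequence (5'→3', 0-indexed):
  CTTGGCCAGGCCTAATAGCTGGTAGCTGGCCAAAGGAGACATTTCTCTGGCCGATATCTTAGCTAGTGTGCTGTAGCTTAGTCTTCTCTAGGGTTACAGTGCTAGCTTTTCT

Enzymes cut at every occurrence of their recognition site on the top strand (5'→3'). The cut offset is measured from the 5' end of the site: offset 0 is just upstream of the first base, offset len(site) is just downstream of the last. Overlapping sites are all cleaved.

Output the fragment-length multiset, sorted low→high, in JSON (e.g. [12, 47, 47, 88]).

[2,5,5,5,7,7,7,9,9,10,12,14,20]

Scan for sites:
  JekV (ATCT, off=3): starts [55] → cuts [58]
  XjeX (TTCTCT, off=0): starts [42, 83, 108] → cuts [42, 83, 108]
  QalI (TAGCT, off=1): starts [15, 22, 59, 73, 102] → cuts [16, 23, 60, 74, 103]
  TgoX (GGCC, off=3): starts [3, 8, 27, 48] → cuts [6, 11, 30, 51]

All cut coordinates (distinct, sorted): [6, 11, 16, 23, 30, 42, 51, 58, 60, 74, 83, 103, 108]

Fragment lengths:
  6→11: 5 bp
  11→16: 5 bp
  16→23: 7 bp
  23→30: 7 bp
  30→42: 12 bp
  42→51: 9 bp
  51→58: 7 bp
  58→60: 2 bp
  60→74: 14 bp
  74→83: 9 bp
  83→103: 20 bp
  103→108: 5 bp
  108→6 (wrap): 112-108+6 = 10 bp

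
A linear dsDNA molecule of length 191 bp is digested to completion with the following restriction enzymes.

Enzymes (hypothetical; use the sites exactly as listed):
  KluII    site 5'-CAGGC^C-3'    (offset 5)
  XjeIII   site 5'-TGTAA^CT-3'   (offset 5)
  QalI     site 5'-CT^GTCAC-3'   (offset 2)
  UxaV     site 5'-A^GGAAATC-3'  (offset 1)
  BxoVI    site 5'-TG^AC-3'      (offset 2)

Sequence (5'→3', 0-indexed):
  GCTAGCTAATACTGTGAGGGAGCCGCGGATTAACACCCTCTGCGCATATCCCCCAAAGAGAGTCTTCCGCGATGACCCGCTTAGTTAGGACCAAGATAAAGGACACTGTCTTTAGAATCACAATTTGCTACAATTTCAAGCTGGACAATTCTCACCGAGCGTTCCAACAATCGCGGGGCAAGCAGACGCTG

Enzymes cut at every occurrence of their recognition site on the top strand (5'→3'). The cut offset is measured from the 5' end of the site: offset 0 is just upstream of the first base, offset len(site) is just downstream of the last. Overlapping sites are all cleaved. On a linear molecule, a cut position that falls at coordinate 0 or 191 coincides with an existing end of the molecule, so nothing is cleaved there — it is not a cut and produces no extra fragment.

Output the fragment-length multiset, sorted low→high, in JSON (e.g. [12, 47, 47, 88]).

[74,117]

Site scan:
  KluII (CAGGCC, off=5): no sites
  XjeIII (TGTAACT, off=5): no sites
  QalI (CTGTCAC, off=2): no sites
  UxaV (AGGAAATC, off=1): no sites
  BxoVI (TGAC, off=2): starts [72] → cuts [74]

All cut coordinates (distinct, sorted): [74]

Fragment lengths:
  [0,74): 74 bp
  [74,191): 117 bp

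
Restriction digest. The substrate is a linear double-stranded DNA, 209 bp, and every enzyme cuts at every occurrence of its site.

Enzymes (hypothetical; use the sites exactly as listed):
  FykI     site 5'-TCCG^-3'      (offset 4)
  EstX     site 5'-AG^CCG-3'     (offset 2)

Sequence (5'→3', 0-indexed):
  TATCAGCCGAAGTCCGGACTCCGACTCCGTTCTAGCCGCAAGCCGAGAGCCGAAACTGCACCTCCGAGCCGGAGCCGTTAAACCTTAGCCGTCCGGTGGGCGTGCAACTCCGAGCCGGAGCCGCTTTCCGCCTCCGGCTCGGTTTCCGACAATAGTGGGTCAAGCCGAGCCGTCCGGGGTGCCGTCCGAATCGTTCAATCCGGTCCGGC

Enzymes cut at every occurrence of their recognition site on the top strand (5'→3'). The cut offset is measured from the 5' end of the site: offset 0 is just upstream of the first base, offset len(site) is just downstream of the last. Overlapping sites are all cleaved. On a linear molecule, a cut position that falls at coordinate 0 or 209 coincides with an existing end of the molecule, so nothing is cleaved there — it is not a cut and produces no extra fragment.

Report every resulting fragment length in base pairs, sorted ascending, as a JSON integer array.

[2,2,2,5,5,6,6,6,6,6,6,7,7,7,7,7,10,10,12,12,14,14,16,17,17]

Site scan:
  FykI TCCG/4: at [12, 19, 25, 62, 91, 108, 126, 132, 144, 172, 184, 198, 203] ⇒ [16, 23, 29, 66, 95, 112, 130, 136, 148, 176, 188, 202, 207]
  EstX AGCCG/2: at [4, 33, 40, 47, 66, 72, 86, 112, 118, 162, 167] ⇒ [6, 35, 42, 49, 68, 74, 88, 114, 120, 164, 169]

All cut coordinates (distinct, sorted): [6, 16, 23, 29, 35, 42, 49, 66, 68, 74, 88, 95, 112, 114, 120, 130, 136, 148, 164, 169, 176, 188, 202, 207]

Fragment lengths:
  [0,6): 6 bp
  [6,16): 10 bp
  [16,23): 7 bp
  [23,29): 6 bp
  [29,35): 6 bp
  [35,42): 7 bp
  [42,49): 7 bp
  [49,66): 17 bp
  [66,68): 2 bp
  [68,74): 6 bp
  [74,88): 14 bp
  [88,95): 7 bp
  [95,112): 17 bp
  [112,114): 2 bp
  [114,120): 6 bp
  [120,130): 10 bp
  [130,136): 6 bp
  [136,148): 12 bp
  [148,164): 16 bp
  [164,169): 5 bp
  [169,176): 7 bp
  [176,188): 12 bp
  [188,202): 14 bp
  [202,207): 5 bp
  [207,209): 2 bp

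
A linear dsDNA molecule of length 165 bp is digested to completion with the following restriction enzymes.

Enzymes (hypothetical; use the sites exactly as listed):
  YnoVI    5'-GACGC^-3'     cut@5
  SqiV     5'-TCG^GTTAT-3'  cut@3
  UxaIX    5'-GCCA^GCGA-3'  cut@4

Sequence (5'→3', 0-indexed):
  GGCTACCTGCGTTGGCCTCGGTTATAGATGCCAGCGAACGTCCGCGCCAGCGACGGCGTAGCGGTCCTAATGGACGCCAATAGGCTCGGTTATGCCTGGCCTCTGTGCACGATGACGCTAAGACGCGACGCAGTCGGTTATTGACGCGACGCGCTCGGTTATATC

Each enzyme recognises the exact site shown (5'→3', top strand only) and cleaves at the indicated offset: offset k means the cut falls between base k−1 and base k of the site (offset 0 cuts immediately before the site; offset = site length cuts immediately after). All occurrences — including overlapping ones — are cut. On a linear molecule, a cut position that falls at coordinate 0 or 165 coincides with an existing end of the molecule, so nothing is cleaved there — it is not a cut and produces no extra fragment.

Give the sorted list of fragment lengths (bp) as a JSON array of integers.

[5,5,5,5,8,8,11,11,13,16,20,28,30]

Site scan:
  YnoVI GACGC/5: at [72, 113, 121, 126, 142, 147] ⇒ [77, 118, 126, 131, 147, 152]
  SqiV TCGGTTAT/3: at [17, 85, 133, 154] ⇒ [20, 88, 136, 157]
  UxaIX GCCAGCGA/4: at [29, 45] ⇒ [33, 49]

Pooled cuts: [20, 33, 49, 77, 88, 118, 126, 131, 136, 147, 152, 157]

Fragment lengths:
  [0,20): 20 bp
  [20,33): 13 bp
  [33,49): 16 bp
  [49,77): 28 bp
  [77,88): 11 bp
  [88,118): 30 bp
  [118,126): 8 bp
  [126,131): 5 bp
  [131,136): 5 bp
  [136,147): 11 bp
  [147,152): 5 bp
  [152,157): 5 bp
  [157,165): 8 bp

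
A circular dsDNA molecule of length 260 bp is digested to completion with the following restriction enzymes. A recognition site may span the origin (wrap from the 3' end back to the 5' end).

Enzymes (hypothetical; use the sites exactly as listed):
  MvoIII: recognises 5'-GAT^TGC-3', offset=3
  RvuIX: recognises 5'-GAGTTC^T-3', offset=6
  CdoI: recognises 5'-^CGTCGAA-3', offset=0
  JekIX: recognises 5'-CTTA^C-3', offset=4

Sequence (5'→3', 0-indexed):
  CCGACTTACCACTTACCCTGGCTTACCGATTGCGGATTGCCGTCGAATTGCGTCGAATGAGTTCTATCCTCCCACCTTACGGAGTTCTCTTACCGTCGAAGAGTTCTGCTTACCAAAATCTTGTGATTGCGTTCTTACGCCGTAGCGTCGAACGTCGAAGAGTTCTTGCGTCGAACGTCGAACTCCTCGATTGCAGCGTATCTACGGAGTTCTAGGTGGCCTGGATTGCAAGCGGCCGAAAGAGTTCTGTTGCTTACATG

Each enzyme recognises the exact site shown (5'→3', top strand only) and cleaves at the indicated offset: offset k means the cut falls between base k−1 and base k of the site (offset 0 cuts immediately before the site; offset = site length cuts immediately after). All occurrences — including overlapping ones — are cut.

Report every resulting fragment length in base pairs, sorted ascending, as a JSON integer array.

[1,3,3,5,5,6,7,7,7,7,8,8,9,10,10,10,12,13,13,14,14,15,15,16,21,21]

Scan for sites:
  MvoIII (GATTGC, off=3): starts [27, 34, 124, 188, 223] → cuts [30, 37, 127, 191, 226]
  RvuIX (GAGTTCT, off=6): starts [58, 81, 100, 159, 206, 241] → cuts [64, 87, 106, 165, 212, 247]
  CdoI (CGTCGAA, off=0): starts [40, 50, 93, 145, 152, 168, 175] → cuts [40, 50, 93, 145, 152, 168, 175]
  JekIX (CTTAC, off=4): starts [4, 11, 21, 75, 88, 108, 133, 252] → cuts [8, 15, 25, 79, 92, 112, 137, 256]

Pooled cuts: [8, 15, 25, 30, 37, 40, 50, 64, 79, 87, 92, 93, 106, 112, 127, 137, 145, 152, 165, 168, 175, 191, 212, 226, 247, 256]

Fragments:
  8→15: 7 bp
  15→25: 10 bp
  25→30: 5 bp
  30→37: 7 bp
  37→40: 3 bp
  40→50: 10 bp
  50→64: 14 bp
  64→79: 15 bp
  79→87: 8 bp
  87→92: 5 bp
  92→93: 1 bp
  93→106: 13 bp
  106→112: 6 bp
  112→127: 15 bp
  127→137: 10 bp
  137→145: 8 bp
  145→152: 7 bp
  152→165: 13 bp
  165→168: 3 bp
  168→175: 7 bp
  175→191: 16 bp
  191→212: 21 bp
  212→226: 14 bp
  226→247: 21 bp
  247→256: 9 bp
  256→8 (wrap): 260-256+8 = 12 bp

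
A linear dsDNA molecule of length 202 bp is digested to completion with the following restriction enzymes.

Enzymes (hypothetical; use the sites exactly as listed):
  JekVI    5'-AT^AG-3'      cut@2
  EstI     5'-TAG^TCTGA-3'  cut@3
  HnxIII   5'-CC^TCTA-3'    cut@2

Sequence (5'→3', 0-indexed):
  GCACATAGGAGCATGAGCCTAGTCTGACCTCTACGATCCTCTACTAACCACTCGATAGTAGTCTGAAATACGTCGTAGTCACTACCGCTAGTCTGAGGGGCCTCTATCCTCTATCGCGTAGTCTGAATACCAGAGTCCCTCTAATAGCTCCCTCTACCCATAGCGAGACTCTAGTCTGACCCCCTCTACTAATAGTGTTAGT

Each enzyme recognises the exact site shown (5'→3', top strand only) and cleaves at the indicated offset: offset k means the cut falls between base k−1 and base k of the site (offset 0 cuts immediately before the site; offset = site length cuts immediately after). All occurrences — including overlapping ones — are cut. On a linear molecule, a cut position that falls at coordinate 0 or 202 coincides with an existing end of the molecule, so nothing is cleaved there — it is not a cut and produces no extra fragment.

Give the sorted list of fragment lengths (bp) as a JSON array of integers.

[5,6,6,7,7,7,9,9,9,10,10,11,12,13,16,17,18,30]

Site scan:
  JekVI ATAG/2: at [4, 54, 143, 159, 191] ⇒ [6, 56, 145, 161, 193]
  EstI TAGTCTGA/3: at [19, 58, 88, 118, 171] ⇒ [22, 61, 91, 121, 174]
  HnxIII CCTCTA/2: at [27, 37, 100, 107, 137, 150, 182] ⇒ [29, 39, 102, 109, 139, 152, 184]

Pooled cuts: [6, 22, 29, 39, 56, 61, 91, 102, 109, 121, 139, 145, 152, 161, 174, 184, 193]

Fragments:
  [0,6): 6 bp
  [6,22): 16 bp
  [22,29): 7 bp
  [29,39): 10 bp
  [39,56): 17 bp
  [56,61): 5 bp
  [61,91): 30 bp
  [91,102): 11 bp
  [102,109): 7 bp
  [109,121): 12 bp
  [121,139): 18 bp
  [139,145): 6 bp
  [145,152): 7 bp
  [152,161): 9 bp
  [161,174): 13 bp
  [174,184): 10 bp
  [184,193): 9 bp
  [193,202): 9 bp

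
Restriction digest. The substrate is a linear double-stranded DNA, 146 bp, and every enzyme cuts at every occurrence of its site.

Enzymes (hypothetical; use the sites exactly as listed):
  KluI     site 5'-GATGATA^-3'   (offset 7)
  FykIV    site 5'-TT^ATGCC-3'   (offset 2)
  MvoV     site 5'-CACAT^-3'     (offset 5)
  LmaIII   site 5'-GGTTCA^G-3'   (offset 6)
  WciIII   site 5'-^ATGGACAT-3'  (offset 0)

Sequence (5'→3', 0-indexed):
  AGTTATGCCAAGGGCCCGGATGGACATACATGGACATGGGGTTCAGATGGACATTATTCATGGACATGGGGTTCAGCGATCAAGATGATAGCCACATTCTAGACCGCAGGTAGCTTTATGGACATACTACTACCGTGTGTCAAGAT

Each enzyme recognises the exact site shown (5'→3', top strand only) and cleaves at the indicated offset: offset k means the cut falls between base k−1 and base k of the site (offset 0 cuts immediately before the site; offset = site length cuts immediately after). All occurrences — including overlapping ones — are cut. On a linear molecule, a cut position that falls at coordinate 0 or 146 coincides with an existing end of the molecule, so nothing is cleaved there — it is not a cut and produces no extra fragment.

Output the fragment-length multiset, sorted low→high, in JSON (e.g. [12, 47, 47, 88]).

Site scan:
  KluI (GATGATA, off=7): starts [83] → cuts [90]
  FykIV (TTATGCC, off=2): starts [2] → cuts [4]
  MvoV (CACAT, off=5): starts [92] → cuts [97]
  LmaIII (GGTTCAG, off=6): starts [39, 69] → cuts [45, 75]
  WciIII (ATGGACAT, off=0): starts [19, 29, 46, 59, 117] → cuts [19, 29, 46, 59, 117]

All cut coordinates (distinct, sorted): [4, 19, 29, 45, 46, 59, 75, 90, 97, 117]

Fragment lengths:
  [0,4): 4 bp
  [4,19): 15 bp
  [19,29): 10 bp
  [29,45): 16 bp
  [45,46): 1 bp
  [46,59): 13 bp
  [59,75): 16 bp
  [75,90): 15 bp
  [90,97): 7 bp
  [97,117): 20 bp
  [117,146): 29 bp

[1,4,7,10,13,15,15,16,16,20,29]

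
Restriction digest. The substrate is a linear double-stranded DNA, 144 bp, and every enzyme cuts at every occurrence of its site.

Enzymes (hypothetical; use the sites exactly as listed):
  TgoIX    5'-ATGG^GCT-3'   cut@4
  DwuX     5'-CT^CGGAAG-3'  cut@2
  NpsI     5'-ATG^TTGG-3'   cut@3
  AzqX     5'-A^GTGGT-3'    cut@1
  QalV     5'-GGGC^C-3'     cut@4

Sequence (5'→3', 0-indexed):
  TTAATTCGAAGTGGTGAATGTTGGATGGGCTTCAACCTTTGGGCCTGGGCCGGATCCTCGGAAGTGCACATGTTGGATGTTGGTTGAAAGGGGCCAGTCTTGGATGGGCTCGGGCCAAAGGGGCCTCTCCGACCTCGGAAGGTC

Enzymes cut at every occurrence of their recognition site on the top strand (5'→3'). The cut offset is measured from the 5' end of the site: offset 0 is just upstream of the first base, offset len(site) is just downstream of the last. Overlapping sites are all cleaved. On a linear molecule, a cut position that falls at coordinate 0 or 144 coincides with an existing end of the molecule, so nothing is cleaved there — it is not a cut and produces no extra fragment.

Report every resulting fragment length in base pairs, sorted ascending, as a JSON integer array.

[6,7,8,8,8,9,9,10,10,11,13,14,15,16]

Site scan:
  TgoIX (ATGGGCT, off=4): starts [24, 103] → cuts [28, 107]
  DwuX (CTCGGAAG, off=2): starts [56, 133] → cuts [58, 135]
  NpsI (ATGTTGG, off=3): starts [17, 69, 76] → cuts [20, 72, 79]
  AzqX (AGTGGT, off=1): starts [9] → cuts [10]
  QalV (GGGCC, off=4): starts [40, 46, 90, 111, 120] → cuts [44, 50, 94, 115, 124]

All cut coordinates (distinct, sorted): [10, 20, 28, 44, 50, 58, 72, 79, 94, 107, 115, 124, 135]

Fragments:
  [0,10): 10 bp
  [10,20): 10 bp
  [20,28): 8 bp
  [28,44): 16 bp
  [44,50): 6 bp
  [50,58): 8 bp
  [58,72): 14 bp
  [72,79): 7 bp
  [79,94): 15 bp
  [94,107): 13 bp
  [107,115): 8 bp
  [115,124): 9 bp
  [124,135): 11 bp
  [135,144): 9 bp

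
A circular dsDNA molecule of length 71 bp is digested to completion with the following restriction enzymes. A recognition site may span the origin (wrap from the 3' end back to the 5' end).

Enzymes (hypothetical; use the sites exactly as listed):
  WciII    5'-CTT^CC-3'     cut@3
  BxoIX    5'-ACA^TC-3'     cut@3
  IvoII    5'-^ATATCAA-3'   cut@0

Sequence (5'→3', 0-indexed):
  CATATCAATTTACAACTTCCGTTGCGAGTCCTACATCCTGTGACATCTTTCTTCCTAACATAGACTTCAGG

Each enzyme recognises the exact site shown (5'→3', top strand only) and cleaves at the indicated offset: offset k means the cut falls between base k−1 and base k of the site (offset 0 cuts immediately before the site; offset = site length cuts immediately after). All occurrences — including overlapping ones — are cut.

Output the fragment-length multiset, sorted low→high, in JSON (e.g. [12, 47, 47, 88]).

Per-enzyme occurrences:
  WciII CTTCC/3: at [15, 50] ⇒ [18, 53]
  BxoIX ACATC/3: at [32, 42] ⇒ [35, 45]
  IvoII ATATCAA/0: at [1] ⇒ [1]

Pooled cuts: [1, 18, 35, 45, 53]

Fragment lengths:
  1→18: 17 bp
  18→35: 17 bp
  35→45: 10 bp
  45→53: 8 bp
  53→1 (wrap): 71-53+1 = 19 bp

[8,10,17,17,19]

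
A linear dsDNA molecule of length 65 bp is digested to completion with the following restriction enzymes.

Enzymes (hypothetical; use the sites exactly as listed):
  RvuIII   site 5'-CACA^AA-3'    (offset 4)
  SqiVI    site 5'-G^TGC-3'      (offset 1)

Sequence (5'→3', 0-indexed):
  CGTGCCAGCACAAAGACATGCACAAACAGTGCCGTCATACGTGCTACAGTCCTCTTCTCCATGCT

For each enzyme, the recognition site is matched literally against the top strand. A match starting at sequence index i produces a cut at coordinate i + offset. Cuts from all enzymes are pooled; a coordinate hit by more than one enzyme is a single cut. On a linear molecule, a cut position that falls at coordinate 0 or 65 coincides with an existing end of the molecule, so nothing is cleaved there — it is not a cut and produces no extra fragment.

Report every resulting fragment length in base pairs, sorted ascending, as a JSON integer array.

Site scan:
  RvuIII (CACAAA, off=4): starts [8, 20] → cuts [12, 24]
  SqiVI (GTGC, off=1): starts [1, 28, 40] → cuts [2, 29, 41]

All cut coordinates (distinct, sorted): [2, 12, 24, 29, 41]

Fragments:
  [0,2): 2 bp
  [2,12): 10 bp
  [12,24): 12 bp
  [24,29): 5 bp
  [29,41): 12 bp
  [41,65): 24 bp

[2,5,10,12,12,24]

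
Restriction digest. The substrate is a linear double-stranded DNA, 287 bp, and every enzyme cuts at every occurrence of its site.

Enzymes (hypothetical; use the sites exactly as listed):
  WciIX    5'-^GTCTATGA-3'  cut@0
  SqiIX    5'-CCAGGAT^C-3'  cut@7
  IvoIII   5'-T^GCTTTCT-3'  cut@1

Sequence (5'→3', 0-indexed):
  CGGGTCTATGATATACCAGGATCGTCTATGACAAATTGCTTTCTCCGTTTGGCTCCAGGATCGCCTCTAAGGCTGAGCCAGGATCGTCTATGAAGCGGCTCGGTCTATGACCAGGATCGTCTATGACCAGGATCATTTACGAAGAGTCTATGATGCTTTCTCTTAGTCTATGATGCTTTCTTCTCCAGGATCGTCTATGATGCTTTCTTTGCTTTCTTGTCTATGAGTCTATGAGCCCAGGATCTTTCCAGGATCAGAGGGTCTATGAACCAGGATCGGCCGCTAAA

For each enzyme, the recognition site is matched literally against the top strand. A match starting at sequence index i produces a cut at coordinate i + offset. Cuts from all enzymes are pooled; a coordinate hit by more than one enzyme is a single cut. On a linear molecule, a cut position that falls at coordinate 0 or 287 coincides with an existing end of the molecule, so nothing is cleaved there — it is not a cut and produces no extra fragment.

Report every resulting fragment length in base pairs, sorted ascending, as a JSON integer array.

[1,1,1,1,3,6,8,8,9,9,9,9,11,11,11,12,14,15,15,16,17,17,17,19,23,24]

Site scan:
  WciIX (GTCTATGA, off=0): starts [3, 23, 85, 102, 118, 145, 165, 192, 218, 226, 260] → cuts [3, 23, 85, 102, 118, 145, 165, 192, 218, 226, 260]
  SqiIX (CCAGGATC, off=7): starts [15, 54, 77, 110, 126, 184, 236, 247, 269] → cuts [22, 61, 84, 117, 133, 191, 243, 254, 276]
  IvoIII (TGCTTTCT, off=1): starts [36, 153, 173, 200, 209] → cuts [37, 154, 174, 201, 210]

Pooled cuts: [3, 22, 23, 37, 61, 84, 85, 102, 117, 118, 133, 145, 154, 165, 174, 191, 192, 201, 210, 218, 226, 243, 254, 260, 276]

Fragments:
  [0,3): 3 bp
  [3,22): 19 bp
  [22,23): 1 bp
  [23,37): 14 bp
  [37,61): 24 bp
  [61,84): 23 bp
  [84,85): 1 bp
  [85,102): 17 bp
  [102,117): 15 bp
  [117,118): 1 bp
  [118,133): 15 bp
  [133,145): 12 bp
  [145,154): 9 bp
  [154,165): 11 bp
  [165,174): 9 bp
  [174,191): 17 bp
  [191,192): 1 bp
  [192,201): 9 bp
  [201,210): 9 bp
  [210,218): 8 bp
  [218,226): 8 bp
  [226,243): 17 bp
  [243,254): 11 bp
  [254,260): 6 bp
  [260,276): 16 bp
  [276,287): 11 bp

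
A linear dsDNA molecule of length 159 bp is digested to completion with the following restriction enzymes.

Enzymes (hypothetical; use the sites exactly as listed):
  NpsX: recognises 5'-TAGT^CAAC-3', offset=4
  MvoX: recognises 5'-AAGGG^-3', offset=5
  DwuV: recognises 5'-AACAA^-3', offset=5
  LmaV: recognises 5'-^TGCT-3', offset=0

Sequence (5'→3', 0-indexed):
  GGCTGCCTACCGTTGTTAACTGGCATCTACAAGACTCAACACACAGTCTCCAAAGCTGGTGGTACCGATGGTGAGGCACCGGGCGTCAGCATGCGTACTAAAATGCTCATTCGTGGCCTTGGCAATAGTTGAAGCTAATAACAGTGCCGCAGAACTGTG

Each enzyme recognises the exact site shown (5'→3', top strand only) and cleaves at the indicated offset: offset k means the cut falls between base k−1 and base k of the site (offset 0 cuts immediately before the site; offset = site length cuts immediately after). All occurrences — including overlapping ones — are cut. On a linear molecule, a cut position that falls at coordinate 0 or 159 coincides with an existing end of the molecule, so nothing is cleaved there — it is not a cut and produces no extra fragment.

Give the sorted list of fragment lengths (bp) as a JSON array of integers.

Per-enzyme occurrences:
  NpsX (TAGTCAAC, off=4): no sites
  MvoX (AAGGG, off=5): no sites
  DwuV (AACAA, off=5): no sites
  LmaV TGCT/0: at [103] ⇒ [103]

Pooled cuts: [103]

Fragment lengths:
  [0,103): 103 bp
  [103,159): 56 bp

[56,103]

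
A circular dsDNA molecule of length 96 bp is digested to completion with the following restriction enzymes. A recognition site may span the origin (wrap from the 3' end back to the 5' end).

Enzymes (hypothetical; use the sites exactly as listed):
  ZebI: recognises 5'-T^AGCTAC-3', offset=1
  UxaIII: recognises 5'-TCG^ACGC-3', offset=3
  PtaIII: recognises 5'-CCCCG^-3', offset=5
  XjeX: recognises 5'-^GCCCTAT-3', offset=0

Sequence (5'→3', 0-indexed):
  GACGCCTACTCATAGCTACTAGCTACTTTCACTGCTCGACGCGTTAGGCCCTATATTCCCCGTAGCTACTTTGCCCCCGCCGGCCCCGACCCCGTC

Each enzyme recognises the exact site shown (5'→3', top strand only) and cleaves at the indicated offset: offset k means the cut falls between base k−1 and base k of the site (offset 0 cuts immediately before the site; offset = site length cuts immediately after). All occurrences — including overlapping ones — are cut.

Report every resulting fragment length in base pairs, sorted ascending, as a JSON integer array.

[1,3,6,7,9,9,12,15,16,18]

Scan for sites:
  ZebI TAGCTAC/1: at [12, 19, 62] ⇒ [13, 20, 63]
  UxaIII TCGACGC/3: at [35, 94] ⇒ [1, 38]
  PtaIII CCCCG/5: at [57, 74, 83, 89] ⇒ [62, 79, 88, 94]
  XjeX GCCCTAT/0: at [47] ⇒ [47]

Pooled cuts: [1, 13, 20, 38, 47, 62, 63, 79, 88, 94]

Fragments:
  1→13: 12 bp
  13→20: 7 bp
  20→38: 18 bp
  38→47: 9 bp
  47→62: 15 bp
  62→63: 1 bp
  63→79: 16 bp
  79→88: 9 bp
  88→94: 6 bp
  94→1 (wrap): 96-94+1 = 3 bp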